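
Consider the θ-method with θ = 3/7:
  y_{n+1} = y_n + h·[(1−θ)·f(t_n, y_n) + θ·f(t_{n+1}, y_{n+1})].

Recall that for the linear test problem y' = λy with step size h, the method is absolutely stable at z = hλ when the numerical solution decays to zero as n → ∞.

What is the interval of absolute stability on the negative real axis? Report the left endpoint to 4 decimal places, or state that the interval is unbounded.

(-14.0000, 0).

Set f=λy, z=hλ:
  y_{n+1} = y_n + z·[4/7·y_n + 3/7·y_{n+1}] ⇒ (1 − 3/7z)y_{n+1} = (1 + 4/7z)y_n
  ⇒ R(z) = (1 + 4/7z)/(1 − 3/7z).

Find x<0 with |R(x)|<1.
x=-1.37: |R|=0.1368
R=−1: 1+4/7x = −1+3/7x ⇒ -1/7x=2 ⇒ x=2/(-1/7)=-14.0000
Confirm numerically:
  x=-13.662: |R|=0.99296 <1
  x=-13.532: |R|=0.99017 <1
  x=-12.261: |R|=0.96028 <1
  x=-14.242: |R|=1.00487 >1
  x=-14.137: |R|=1.00277 >1
Stable set (-14.0000, 0).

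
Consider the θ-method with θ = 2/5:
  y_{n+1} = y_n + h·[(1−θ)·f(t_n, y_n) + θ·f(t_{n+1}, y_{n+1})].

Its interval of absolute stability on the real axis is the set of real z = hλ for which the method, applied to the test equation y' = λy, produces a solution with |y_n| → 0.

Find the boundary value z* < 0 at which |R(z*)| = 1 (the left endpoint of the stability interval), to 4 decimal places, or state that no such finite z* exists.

With y'=λy (z=hλ):
  y_{n+1} = y_n + z·[3/5·y_n + 2/5·y_{n+1}] ⇒ (1 − 2/5z)y_{n+1} = (1 + 3/5z)y_n
  so R(z) = (1 + 3/5z)/(1 − 2/5z).

Need |R(x)|<1, x<0.
x=-0.75: |R|=0.4231
R=−1: 1+3/5x = −1+2/5x ⇒ -1/5x=2 ⇒ x=2/(-1/5)=-10.0000
Confirm numerically:
  x=-8.617: |R|=0.93780 <1
  x=-5.692: |R|=0.73706 <1
  x=-4.214: |R|=0.56911 <1
  x=-10.445: |R|=1.01719 >1
  x=-10.255: |R|=1.01000 >1
So |R|<1 on (-10.0000, 0).

left endpoint -10.0000.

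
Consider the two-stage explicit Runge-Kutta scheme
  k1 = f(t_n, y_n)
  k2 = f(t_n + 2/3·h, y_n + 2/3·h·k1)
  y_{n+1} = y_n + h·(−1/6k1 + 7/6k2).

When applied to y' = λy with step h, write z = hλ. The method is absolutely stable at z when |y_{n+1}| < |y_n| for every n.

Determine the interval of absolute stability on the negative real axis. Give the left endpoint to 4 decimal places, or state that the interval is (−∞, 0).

(-1.2857, 0).

With y'=λy (z=hλ):
  k1=λy_n ⇒ h·k1=z·y_n;  k2=λ(1+2/3z)y_n ⇒ h·k2=z(1+2/3z)y_n
  y_{n+1}/y_n = 1 − 1/6z + 7/6z(1+2/3z) = 1 + z + 7/9z²
  R(z) = 1 + z + 7/9z².

Solve |R(x)|<1 on ℝ⁻.
x=-1.47: |R|=1.2107
R=1: x+7/9x²=0 ⇒ x=−9/7=-1.2857; min R=1−1/(4·7/9)=0.6786>−1
Confirm numerically:
  x=-0.947: |R|=0.75052 <1
  x=-0.819: |R|=0.70270 <1
  x=-0.589: |R|=0.68083 <1
  x=-0.539: |R|=0.68696 <1
  x=-1.853: |R|=1.81758 >1
  x=-1.824: |R|=1.76365 >1
Interval (-1.2857, 0).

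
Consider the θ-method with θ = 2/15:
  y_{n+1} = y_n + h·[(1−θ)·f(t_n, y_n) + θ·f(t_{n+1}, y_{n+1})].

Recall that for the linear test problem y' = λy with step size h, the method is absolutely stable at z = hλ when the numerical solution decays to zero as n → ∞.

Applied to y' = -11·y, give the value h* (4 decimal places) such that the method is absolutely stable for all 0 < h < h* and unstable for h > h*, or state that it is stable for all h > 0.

(-2.7273,0); λ=-11 ⇒ h* = (30/11)/11 = 0.2479.

Set f=λy, z=hλ:
  y_{n+1} = y_n + z·[13/15·y_n + 2/15·y_{n+1}] ⇒ (1 − 2/15z)y_{n+1} = (1 + 13/15z)y_n
  R(z) = (1 + 13/15z)/(1 − 2/15z).

Find x<0 with |R(x)|<1.
x=-0.73: |R|=0.3348
R=−1: 1+13/15x = −1+2/15x ⇒ -11/15x=2 ⇒ x=2/(-11/15)=-2.7273
Confirm numerically:
  x=-2.654: |R|=0.96031 <1
  x=-2.522: |R|=0.88735 <1
  x=-1.380: |R|=0.16554 <1
  x=-3.182: |R|=1.23413 >1
  x=-3.066: |R|=1.17632 >1
  x=-2.787: |R|=1.03193 >1
Interval (-2.7273, 0).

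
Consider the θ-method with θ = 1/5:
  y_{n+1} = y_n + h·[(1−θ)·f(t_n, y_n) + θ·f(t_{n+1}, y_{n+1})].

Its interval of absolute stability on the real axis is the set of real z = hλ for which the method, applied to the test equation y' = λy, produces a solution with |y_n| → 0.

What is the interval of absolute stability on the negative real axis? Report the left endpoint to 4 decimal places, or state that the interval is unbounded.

Test eqn y'=λy, z=hλ:
  y_{n+1} = y_n + z·[4/5·y_n + 1/5·y_{n+1}] ⇒ (1 − 1/5z)y_{n+1} = (1 + 4/5z)y_n
  so R(z) = (1 + 4/5z)/(1 − 1/5z).

Need |R(x)|<1, x<0.
x=-1.47: |R|=0.1360
R=−1: 1+4/5x = −1+1/5x ⇒ -3/5x=2 ⇒ x=2/(-3/5)=-3.3333
Confirm numerically:
  x=-2.795: |R|=0.79282 <1
  x=-2.521: |R|=0.67597 <1
  x=-2.006: |R|=0.43163 <1
  x=-3.663: |R|=1.11416 >1
  x=-3.511: |R|=1.06262 >1
Interval (-3.3333, 0).

z∈(-3.3333,0).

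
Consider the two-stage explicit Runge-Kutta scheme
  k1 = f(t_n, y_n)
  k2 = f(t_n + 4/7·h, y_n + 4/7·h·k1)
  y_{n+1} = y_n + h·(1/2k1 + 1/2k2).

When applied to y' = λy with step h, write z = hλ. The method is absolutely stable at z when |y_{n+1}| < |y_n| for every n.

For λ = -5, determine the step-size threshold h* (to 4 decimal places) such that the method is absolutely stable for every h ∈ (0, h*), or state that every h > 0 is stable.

(-3.5000,0); λ=-5 ⇒ h* = (7/2)/5 = 0.7000.

Set f=λy, z=hλ:
  k1=λy_n ⇒ h·k1=z·y_n;  k2=λ(1+4/7z)y_n ⇒ h·k2=z(1+4/7z)y_n
  y_{n+1}/y_n = 1 + 1/2z + 1/2z(1+4/7z) = 1 + z + 2/7z²
  R(z) = 1 + z + 2/7z².

Boundary: |R(x)|=1, x<0.
x=-0.8: |R|=0.3829
R=1: x+2/7x²=0 ⇒ x=−7/2=-3.5000; min R=1−1/(4·2/7)=0.1250>−1
Confirm numerically:
  x=-3.307: |R|=0.81764 <1
  x=-3.154: |R|=0.68820 <1
  x=-2.639: |R|=0.35081 <1
  x=-1.735: |R|=0.12506 <1
  x=-3.742: |R|=1.25873 >1
  x=-3.735: |R|=1.25078 >1
Interval (-3.5000, 0).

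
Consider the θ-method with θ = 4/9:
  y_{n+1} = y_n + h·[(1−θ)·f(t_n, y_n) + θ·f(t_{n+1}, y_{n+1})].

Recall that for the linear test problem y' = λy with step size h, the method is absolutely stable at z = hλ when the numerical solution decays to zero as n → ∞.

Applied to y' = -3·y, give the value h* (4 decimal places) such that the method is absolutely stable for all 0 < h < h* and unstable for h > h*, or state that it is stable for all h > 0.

Set f=λy, z=hλ:
  y_{n+1} = y_n + z·[5/9·y_n + 4/9·y_{n+1}] ⇒ (1 − 4/9z)y_{n+1} = (1 + 5/9z)y_n
  Hence R(z) = (1 + 5/9z)/(1 − 4/9z).

Solve |R(x)|<1 on ℝ⁻.
x=-1.26: |R|=0.1923
R=−1: 1+5/9x = −1+4/9x ⇒ -1/9x=2 ⇒ x=2/(-1/9)=-18.0000
Confirm numerically:
  x=-17.216: |R|=0.98993 <1
  x=-12.474: |R|=0.90617 <1
  x=-8.713: |R|=0.78822 <1
  x=-18.490: |R|=1.00591 >1
  x=-18.356: |R|=1.00432 >1
Interval (-18.0000, 0).

(-18.0000,0); λ=-3 ⇒ h* = (18)/3 = 6.0000.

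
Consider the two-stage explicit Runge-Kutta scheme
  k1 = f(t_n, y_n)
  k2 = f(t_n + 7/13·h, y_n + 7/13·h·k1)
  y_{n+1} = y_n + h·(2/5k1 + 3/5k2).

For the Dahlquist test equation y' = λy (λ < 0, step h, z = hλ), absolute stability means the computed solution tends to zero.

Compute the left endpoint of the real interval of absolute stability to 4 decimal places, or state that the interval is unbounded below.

left endpoint -3.0952.

Set f=λy, z=hλ:
  k1=λy_n ⇒ h·k1=z·y_n;  k2=λ(1+7/13z)y_n ⇒ h·k2=z(1+7/13z)y_n
  y_{n+1}/y_n = 1 + 2/5z + 3/5z(1+7/13z) = 1 + z + 21/65z²
  ⇒ R(z) = 1 + z + 21/65z².

Boundary: |R(x)|=1, x<0.
x=-1.65: |R|=0.2296
R=1: x+21/65x²=0 ⇒ x=−65/21=-3.0952; min R=1−1/(4·21/65)=0.2262>−1
Confirm numerically:
  x=-2.804: |R|=0.73617 <1
  x=-2.556: |R|=0.55471 <1
  x=-2.554: |R|=0.55340 <1
  x=-2.189: |R|=0.35909 <1
  x=-3.311: |R|=1.23080 >1
  x=-3.280: |R|=1.19579 >1
  x=-3.234: |R|=1.14498 >1
Interval (-3.0952, 0).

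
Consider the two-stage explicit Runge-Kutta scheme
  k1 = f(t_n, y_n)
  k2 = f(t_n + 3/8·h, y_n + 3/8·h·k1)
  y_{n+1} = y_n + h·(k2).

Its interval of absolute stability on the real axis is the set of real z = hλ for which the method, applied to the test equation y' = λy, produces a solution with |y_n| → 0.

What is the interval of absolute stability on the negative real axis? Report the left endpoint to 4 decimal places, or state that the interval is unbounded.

z∈(-2.6667,0).

Test eqn y'=λy, z=hλ:
  k1=λy_n ⇒ h·k1=z·y_n;  k2=λ(1+3/8z)y_n ⇒ h·k2=z(1+3/8z)y_n
  y_{n+1}/y_n = 1 + z(1+3/8z) = 1 + z + 3/8z²
  R(z) = 1 + z + 3/8z².

Boundary: |R(x)|=1, x<0.
x=-1.69: |R|=0.3810
R=1: x+3/8x²=0 ⇒ x=−8/3=-2.6667; min R=1−1/(4·3/8)=0.3333>−1
Confirm numerically:
  x=-2.483: |R|=0.82898 <1
  x=-1.863: |R|=0.43854 <1
  x=-1.327: |R|=0.33335 <1
  x=-2.999: |R|=1.37375 >1
  x=-2.861: |R|=1.20850 >1
  x=-2.860: |R|=1.20735 >1
So |R|<1 on (-2.6667, 0).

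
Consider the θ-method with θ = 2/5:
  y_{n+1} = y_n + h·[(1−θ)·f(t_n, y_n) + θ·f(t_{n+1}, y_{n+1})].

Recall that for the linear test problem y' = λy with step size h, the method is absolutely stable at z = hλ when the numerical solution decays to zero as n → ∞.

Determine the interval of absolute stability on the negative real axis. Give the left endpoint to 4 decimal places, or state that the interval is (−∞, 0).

z∈(-10.0000,0).

On y'=λy, z=hλ:
  y_{n+1} = y_n + z·[3/5·y_n + 2/5·y_{n+1}] ⇒ (1 − 2/5z)y_{n+1} = (1 + 3/5z)y_n
  Hence R(z) = (1 + 3/5z)/(1 − 2/5z).

Boundary: |R(x)|=1, x<0.
x=-0.32: |R|=0.7163
R=−1: 1+3/5x = −1+2/5x ⇒ -1/5x=2 ⇒ x=2/(-1/5)=-10.0000
Confirm numerically:
  x=-5.826: |R|=0.74934 <1
  x=-5.001: |R|=0.66678 <1
  x=-4.541: |R|=0.61234 <1
  x=-4.369: |R|=0.59012 <1
  x=-10.319: |R|=1.01244 >1
  x=-10.235: |R|=1.00923 >1
Stable set (-10.0000, 0).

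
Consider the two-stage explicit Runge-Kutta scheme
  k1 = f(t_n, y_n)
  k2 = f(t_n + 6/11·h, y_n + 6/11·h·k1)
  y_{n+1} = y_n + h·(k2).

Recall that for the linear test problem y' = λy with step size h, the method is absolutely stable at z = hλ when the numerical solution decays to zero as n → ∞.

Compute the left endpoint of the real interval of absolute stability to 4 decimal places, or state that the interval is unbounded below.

left endpoint -1.8333.

With y'=λy (z=hλ):
  k1=λy_n ⇒ h·k1=z·y_n;  k2=λ(1+6/11z)y_n ⇒ h·k2=z(1+6/11z)y_n
  y_{n+1}/y_n = 1 + z(1+6/11z) = 1 + z + 6/11z²
  so R(z) = 1 + z + 6/11z².

Need |R(x)|<1, x<0.
x=-1.65: |R|=0.8350
R=1: x+6/11x²=0 ⇒ x=−11/6=-1.8333; min R=1−1/(4·6/11)=0.5417>−1
Confirm numerically:
  x=-1.718: |R|=0.89192 <1
  x=-1.409: |R|=0.67388 <1
  x=-1.007: |R|=0.54612 <1
  x=-0.823: |R|=0.54645 <1
  x=-2.265: |R|=1.53330 >1
  x=-2.185: |R|=1.41912 >1
  x=-2.031: |R|=1.21898 >1
Interval (-1.8333, 0).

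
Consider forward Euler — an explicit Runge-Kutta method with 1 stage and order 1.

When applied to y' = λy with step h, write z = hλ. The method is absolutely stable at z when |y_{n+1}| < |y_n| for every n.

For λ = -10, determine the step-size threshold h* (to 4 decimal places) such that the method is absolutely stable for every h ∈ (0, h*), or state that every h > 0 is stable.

(-2.0000,0); λ=-10 ⇒ h* = 0.2000.

Test eqn y'=λy, z=hλ:
  order 1, 1-stage ⇒ R(z)=1+z
  (e.g. R(-1.28)=-0.28000, |R|=0.28000)

Find x<0 with |R(x)|<1.
x=-1.28: |R|=0.2800
|R(-1.91)|=0.9100 |R(-1.06)|=0.0600 |R(-0.7)|=0.3000
Bisect:
  x_lo=-2.7269 |R|=1.7269  x_hi=-0.1702 |R|=0.8298
  mid=-1.44854 |R|=0.44854 →hi
  mid=-2.08772 |R|=1.08772 →lo
  mid=-1.76813 |R|=0.76813 →hi
  mid=-1.92793 |R|=0.92793 →hi
  mid=-2.00783 |R|=1.00783 →lo
  mid=-1.96788 |R|=0.96788 →hi
  mid=-1.98785 |R|=0.98785 →hi
  mid=-1.99784 |R|=0.99784 →hi
  mid=-2.00283 |R|=1.00283 →lo
  mid=-2.00034 |R|=1.00034 →lo
  ...
  [-2.00002,-1.99987] ⇒ x*=-2.0000
Stable set (-2.0000, 0).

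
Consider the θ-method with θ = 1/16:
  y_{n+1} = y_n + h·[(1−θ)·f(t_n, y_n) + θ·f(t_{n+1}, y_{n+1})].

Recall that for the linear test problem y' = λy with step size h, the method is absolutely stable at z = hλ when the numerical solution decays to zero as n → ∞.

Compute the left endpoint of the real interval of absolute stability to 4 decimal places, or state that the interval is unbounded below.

With y'=λy (z=hλ):
  y_{n+1} = y_n + z·[15/16·y_n + 1/16·y_{n+1}] ⇒ (1 − 1/16z)y_{n+1} = (1 + 15/16z)y_n
  ⇒ R(z) = (1 + 15/16z)/(1 − 1/16z).

Find x<0 with |R(x)|<1.
x=-0.7: |R|=0.3293
R=−1: 1+15/16x = −1+1/16x ⇒ -7/8x=2 ⇒ x=2/(-7/8)=-2.2857
Confirm numerically:
  x=-1.878: |R|=0.68072 <1
  x=-1.388: |R|=0.27720 <1
  x=-1.356: |R|=0.25006 <1
  x=-1.142: |R|=0.06592 <1
  x=-2.762: |R|=1.35540 >1
  x=-2.724: |R|=1.32771 >1
  x=-2.550: |R|=1.19946 >1
Stable set (-2.2857, 0).

left endpoint -2.2857.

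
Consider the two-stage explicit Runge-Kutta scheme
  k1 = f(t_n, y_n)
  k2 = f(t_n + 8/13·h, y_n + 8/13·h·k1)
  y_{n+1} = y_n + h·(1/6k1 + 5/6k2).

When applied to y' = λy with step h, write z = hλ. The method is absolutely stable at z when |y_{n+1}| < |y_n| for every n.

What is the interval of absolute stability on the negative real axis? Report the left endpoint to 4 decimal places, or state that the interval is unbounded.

z∈(-1.9500,0).

Test eqn y'=λy, z=hλ:
  k1=λy_n ⇒ h·k1=z·y_n;  k2=λ(1+8/13z)y_n ⇒ h·k2=z(1+8/13z)y_n
  y_{n+1}/y_n = 1 + 1/6z + 5/6z(1+8/13z) = 1 + z + 20/39z²
  R(z) = 1 + z + 20/39z².

Solve |R(x)|<1 on ℝ⁻.
x=-1.39: |R|=0.6008
R=1: x+20/39x²=0 ⇒ x=−39/20=-1.9500; min R=1−1/(4·20/39)=0.5125>−1
Confirm numerically:
  x=-1.719: |R|=0.79636 <1
  x=-1.390: |R|=0.60082 <1
  x=-0.833: |R|=0.52284 <1
  x=-0.830: |R|=0.52328 <1
  x=-2.481: |R|=1.67560 >1
  x=-2.289: |R|=1.39793 >1
  x=-1.998: |R|=1.04918 >1
Stable set (-1.9500, 0).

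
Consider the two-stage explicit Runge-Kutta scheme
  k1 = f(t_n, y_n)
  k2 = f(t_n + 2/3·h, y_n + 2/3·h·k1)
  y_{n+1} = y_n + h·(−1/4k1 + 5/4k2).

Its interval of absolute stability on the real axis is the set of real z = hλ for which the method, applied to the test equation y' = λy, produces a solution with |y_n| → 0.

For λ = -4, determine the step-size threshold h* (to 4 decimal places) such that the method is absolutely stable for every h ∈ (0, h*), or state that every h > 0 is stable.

Set f=λy, z=hλ:
  k1=λy_n ⇒ h·k1=z·y_n;  k2=λ(1+2/3z)y_n ⇒ h·k2=z(1+2/3z)y_n
  y_{n+1}/y_n = 1 − 1/4z + 5/4z(1+2/3z) = 1 + z + 5/6z²
  Hence R(z) = 1 + z + 5/6z².

Boundary: |R(x)|=1, x<0.
x=-0.34: |R|=0.7563
R=1: x+5/6x²=0 ⇒ x=−6/5=-1.2000; min R=1−1/(4·5/6)=0.7000>−1
Confirm numerically:
  x=-0.933: |R|=0.79241 <1
  x=-0.630: |R|=0.70075 <1
  x=-0.583: |R|=0.70024 <1
  x=-1.647: |R|=1.61351 >1
  x=-1.499: |R|=1.37350 >1
Stable set (-1.2000, 0).

(-1.2000,0); λ=-4 ⇒ h* = (6/5)/4 = 0.3000.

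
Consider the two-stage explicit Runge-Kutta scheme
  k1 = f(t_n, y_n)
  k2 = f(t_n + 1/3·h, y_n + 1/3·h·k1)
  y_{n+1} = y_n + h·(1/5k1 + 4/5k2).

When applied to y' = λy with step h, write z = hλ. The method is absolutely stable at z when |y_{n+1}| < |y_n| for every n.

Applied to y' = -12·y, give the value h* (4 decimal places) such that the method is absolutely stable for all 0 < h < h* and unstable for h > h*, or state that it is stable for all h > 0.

With y'=λy (z=hλ):
  k1=λy_n ⇒ h·k1=z·y_n;  k2=λ(1+1/3z)y_n ⇒ h·k2=z(1+1/3z)y_n
  y_{n+1}/y_n = 1 + 1/5z + 4/5z(1+1/3z) = 1 + z + 4/15z²
  R(z) = 1 + z + 4/15z².

Need |R(x)|<1, x<0.
x=-1.43: |R|=0.1153
R=1: x+4/15x²=0 ⇒ x=−15/4=-3.7500; min R=1−1/(4·4/15)=0.0625>−1
Confirm numerically:
  x=-3.467: |R|=0.73836 <1
  x=-3.253: |R|=0.56887 <1
  x=-3.109: |R|=0.46857 <1
  x=-1.919: |R|=0.06302 <1
  x=-4.074: |R|=1.35199 >1
  x=-4.012: |R|=1.28031 >1
Stable set (-3.7500, 0).

(-3.7500,0); λ=-12 ⇒ h* = (15/4)/12 = 0.3125.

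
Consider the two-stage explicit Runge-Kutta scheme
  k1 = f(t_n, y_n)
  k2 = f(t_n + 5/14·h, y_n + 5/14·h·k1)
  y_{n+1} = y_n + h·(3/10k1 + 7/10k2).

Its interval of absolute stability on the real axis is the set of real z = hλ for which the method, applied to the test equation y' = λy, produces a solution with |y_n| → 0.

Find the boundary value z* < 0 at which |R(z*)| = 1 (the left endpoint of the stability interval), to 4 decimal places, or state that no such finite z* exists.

Test eqn y'=λy, z=hλ:
  k1=λy_n ⇒ h·k1=z·y_n;  k2=λ(1+5/14z)y_n ⇒ h·k2=z(1+5/14z)y_n
  y_{n+1}/y_n = 1 + 3/10z + 7/10z(1+5/14z) = 1 + z + 1/4z²
  so R(z) = 1 + z + 1/4z².

Find x<0 with |R(x)|<1.
x=-0.38: |R|=0.6561
R=1: x+1/4x²=0 ⇒ x=−4=-4.0000; min R=1−1/(4·1/4)=0.0000>−1
Confirm numerically:
  x=-3.595: |R|=0.63601 <1
  x=-3.050: |R|=0.27562 <1
  x=-2.318: |R|=0.02528 <1
  x=-2.012: |R|=0.00004 <1
  x=-4.412: |R|=1.45444 >1
  x=-4.136: |R|=1.14062 >1
Interval (-4.0000, 0).

z* = -4.0000.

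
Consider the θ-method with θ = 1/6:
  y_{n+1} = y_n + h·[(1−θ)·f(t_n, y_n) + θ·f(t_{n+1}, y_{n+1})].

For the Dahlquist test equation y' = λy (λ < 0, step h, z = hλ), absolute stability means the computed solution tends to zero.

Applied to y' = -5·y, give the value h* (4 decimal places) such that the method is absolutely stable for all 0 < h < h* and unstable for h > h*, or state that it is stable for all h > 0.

(-3.0000,0); λ=-5 ⇒ h* = (3)/5 = 0.6000.

Test eqn y'=λy, z=hλ:
  y_{n+1} = y_n + z·[5/6·y_n + 1/6·y_{n+1}] ⇒ (1 − 1/6z)y_{n+1} = (1 + 5/6z)y_n
  so R(z) = (1 + 5/6z)/(1 − 1/6z).

Boundary: |R(x)|=1, x<0.
x=-0.79: |R|=0.3019
R=−1: 1+5/6x = −1+1/6x ⇒ -2/3x=2 ⇒ x=2/(-2/3)=-3.0000
Confirm numerically:
  x=-2.549: |R|=0.78898 <1
  x=-2.111: |R|=0.56158 <1
  x=-1.613: |R|=0.27125 <1
  x=-1.373: |R|=0.11732 <1
  x=-3.148: |R|=1.06471 >1
  x=-3.124: |R|=1.05436 >1
So |R|<1 on (-3.0000, 0).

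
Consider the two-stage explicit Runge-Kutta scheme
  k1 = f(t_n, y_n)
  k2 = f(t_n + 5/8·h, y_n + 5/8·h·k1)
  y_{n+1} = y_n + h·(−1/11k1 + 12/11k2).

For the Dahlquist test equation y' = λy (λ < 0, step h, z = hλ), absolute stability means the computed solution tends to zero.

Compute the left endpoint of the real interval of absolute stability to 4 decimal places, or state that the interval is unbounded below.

Test eqn y'=λy, z=hλ:
  k1=λy_n ⇒ h·k1=z·y_n;  k2=λ(1+5/8z)y_n ⇒ h·k2=z(1+5/8z)y_n
  y_{n+1}/y_n = 1 − 1/11z + 12/11z(1+5/8z) = 1 + z + 15/22z²
  ⇒ R(z) = 1 + z + 15/22z².

Find x<0 with |R(x)|<1.
x=-0.46: |R|=0.6843
R=1: x+15/22x²=0 ⇒ x=−22/15=-1.4667; min R=1−1/(4·15/22)=0.6333>−1
Confirm numerically:
  x=-1.423: |R|=0.95763 <1
  x=-1.017: |R|=0.68820 <1
  x=-0.658: |R|=0.63720 <1
  x=-1.621: |R|=1.17057 >1
  x=-1.581: |R|=1.12325 >1
Interval (-1.4667, 0).

left endpoint -1.4667.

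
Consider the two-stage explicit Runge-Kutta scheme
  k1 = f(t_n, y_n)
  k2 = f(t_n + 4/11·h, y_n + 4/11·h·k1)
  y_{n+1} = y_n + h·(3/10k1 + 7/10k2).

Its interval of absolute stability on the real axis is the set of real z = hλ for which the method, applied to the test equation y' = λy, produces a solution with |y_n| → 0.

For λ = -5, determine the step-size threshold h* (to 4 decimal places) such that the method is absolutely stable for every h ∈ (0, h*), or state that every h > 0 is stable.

With y'=λy (z=hλ):
  k1=λy_n ⇒ h·k1=z·y_n;  k2=λ(1+4/11z)y_n ⇒ h·k2=z(1+4/11z)y_n
  y_{n+1}/y_n = 1 + 3/10z + 7/10z(1+4/11z) = 1 + z + 14/55z²
  so R(z) = 1 + z + 14/55z².

Find x<0 with |R(x)|<1.
x=-1.75: |R|=0.0295
R=1: x+14/55x²=0 ⇒ x=−55/14=-3.9286; min R=1−1/(4·14/55)=0.0179>−1
Confirm numerically:
  x=-3.682: |R|=0.76890 <1
  x=-2.869: |R|=0.22620 <1
  x=-2.641: |R|=0.13442 <1
  x=-1.904: |R|=0.01878 <1
  x=-4.511: |R|=1.66878 >1
  x=-4.321: |R|=1.43163 >1
So |R|<1 on (-3.9286, 0).

(-3.9286,0); λ=-5 ⇒ h* = (55/14)/5 = 0.7857.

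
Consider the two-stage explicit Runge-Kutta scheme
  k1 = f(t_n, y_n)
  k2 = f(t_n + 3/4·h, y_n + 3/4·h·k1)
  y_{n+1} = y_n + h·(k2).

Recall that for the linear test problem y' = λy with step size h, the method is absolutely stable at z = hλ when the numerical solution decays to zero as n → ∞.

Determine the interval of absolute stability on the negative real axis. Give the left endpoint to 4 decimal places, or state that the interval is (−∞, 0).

z∈(-1.3333,0).

Set f=λy, z=hλ:
  k1=λy_n ⇒ h·k1=z·y_n;  k2=λ(1+3/4z)y_n ⇒ h·k2=z(1+3/4z)y_n
  y_{n+1}/y_n = 1 + z(1+3/4z) = 1 + z + 3/4z²
  R(z) = 1 + z + 3/4z².

Solve |R(x)|<1 on ℝ⁻.
x=-1.16: |R|=0.8492
R=1: x+3/4x²=0 ⇒ x=−4/3=-1.3333; min R=1−1/(4·3/4)=0.6667>−1
Confirm numerically:
  x=-1.295: |R|=0.96277 <1
  x=-1.221: |R|=0.89713 <1
  x=-0.611: |R|=0.66899 <1
  x=-1.750: |R|=1.54688 >1
  x=-1.714: |R|=1.48935 >1
  x=-1.400: |R|=1.07000 >1
Stable set (-1.3333, 0).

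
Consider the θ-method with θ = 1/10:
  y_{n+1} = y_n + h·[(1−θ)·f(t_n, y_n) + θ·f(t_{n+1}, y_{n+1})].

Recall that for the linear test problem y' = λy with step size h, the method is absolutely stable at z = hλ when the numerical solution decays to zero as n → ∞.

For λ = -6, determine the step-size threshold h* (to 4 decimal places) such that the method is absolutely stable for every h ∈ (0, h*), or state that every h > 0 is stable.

With y'=λy (z=hλ):
  y_{n+1} = y_n + z·[9/10·y_n + 1/10·y_{n+1}] ⇒ (1 − 1/10z)y_{n+1} = (1 + 9/10z)y_n
  Hence R(z) = (1 + 9/10z)/(1 − 1/10z).

Find x<0 with |R(x)|<1.
x=-1.39: |R|=0.2204
R=−1: 1+9/10x = −1+1/10x ⇒ -4/5x=2 ⇒ x=2/(-4/5)=-2.5000
Confirm numerically:
  x=-2.216: |R|=0.81401 <1
  x=-1.817: |R|=0.53762 <1
  x=-1.269: |R|=0.12610 <1
  x=-3.017: |R|=1.31774 >1
  x=-2.824: |R|=1.20212 >1
So |R|<1 on (-2.5000, 0).

(-2.5000,0); λ=-6 ⇒ h* = (5/2)/6 = 0.4167.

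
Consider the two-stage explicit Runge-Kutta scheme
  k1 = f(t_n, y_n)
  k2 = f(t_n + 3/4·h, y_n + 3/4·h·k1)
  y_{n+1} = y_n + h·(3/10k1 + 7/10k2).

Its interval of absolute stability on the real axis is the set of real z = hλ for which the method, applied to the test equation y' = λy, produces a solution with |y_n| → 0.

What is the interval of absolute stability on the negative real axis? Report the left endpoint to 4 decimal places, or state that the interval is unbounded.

z∈(-1.9048,0).

With y'=λy (z=hλ):
  k1=λy_n ⇒ h·k1=z·y_n;  k2=λ(1+3/4z)y_n ⇒ h·k2=z(1+3/4z)y_n
  y_{n+1}/y_n = 1 + 3/10z + 7/10z(1+3/4z) = 1 + z + 21/40z²
  ⇒ R(z) = 1 + z + 21/40z².

Solve |R(x)|<1 on ℝ⁻.
x=-0.81: |R|=0.5345
R=1: x+21/40x²=0 ⇒ x=−40/21=-1.9048; min R=1−1/(4·21/40)=0.5238>−1
Confirm numerically:
  x=-1.851: |R|=0.94776 <1
  x=-1.189: |R|=0.55320 <1
  x=-0.815: |R|=0.53372 <1
  x=-2.489: |R|=1.76344 >1
  x=-2.477: |R|=1.74415 >1
  x=-2.276: |R|=1.44359 >1
Interval (-1.9048, 0).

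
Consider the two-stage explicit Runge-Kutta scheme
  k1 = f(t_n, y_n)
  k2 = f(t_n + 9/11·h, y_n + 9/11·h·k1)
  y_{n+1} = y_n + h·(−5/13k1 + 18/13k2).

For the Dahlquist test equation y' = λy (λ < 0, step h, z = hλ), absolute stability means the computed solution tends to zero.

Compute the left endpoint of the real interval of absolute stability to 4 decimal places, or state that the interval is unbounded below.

left endpoint -0.8827.

On y'=λy, z=hλ:
  k1=λy_n ⇒ h·k1=z·y_n;  k2=λ(1+9/11z)y_n ⇒ h·k2=z(1+9/11z)y_n
  y_{n+1}/y_n = 1 − 5/13z + 18/13z(1+9/11z) = 1 + z + 162/143z²
  Hence R(z) = 1 + z + 162/143z².

Find x<0 with |R(x)|<1.
x=-0.71: |R|=0.8611
R=1: x+162/143x²=0 ⇒ x=−143/162=-0.8827; min R=1−1/(4·162/143)=0.7793>−1
Confirm numerically:
  x=-0.781: |R|=0.91000 <1
  x=-0.732: |R|=0.87502 <1
  x=-0.609: |R|=0.81116 <1
  x=-0.532: |R|=0.78863 <1
  x=-1.354: |R|=1.72290 >1
  x=-1.178: |R|=1.39406 >1
Stable set (-0.8827, 0).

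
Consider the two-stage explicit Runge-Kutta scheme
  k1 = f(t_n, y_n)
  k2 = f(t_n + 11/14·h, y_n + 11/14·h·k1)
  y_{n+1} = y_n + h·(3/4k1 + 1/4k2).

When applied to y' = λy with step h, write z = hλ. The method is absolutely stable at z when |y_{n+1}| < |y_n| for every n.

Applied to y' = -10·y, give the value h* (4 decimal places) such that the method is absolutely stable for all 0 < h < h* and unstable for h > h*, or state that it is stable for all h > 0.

(-5.0909,0); λ=-10 ⇒ h* = (56/11)/10 = 0.5091.

Test eqn y'=λy, z=hλ:
  k1=λy_n ⇒ h·k1=z·y_n;  k2=λ(1+11/14z)y_n ⇒ h·k2=z(1+11/14z)y_n
  y_{n+1}/y_n = 1 + 3/4z + 1/4z(1+11/14z) = 1 + z + 11/56z²
  Hence R(z) = 1 + z + 11/56z².

Need |R(x)|<1, x<0.
x=-0.76: |R|=0.3535
R=1: x+11/56x²=0 ⇒ x=−56/11=-5.0909; min R=1−1/(4·11/56)=-0.2727>−1
Confirm numerically:
  x=-4.159: |R|=0.23868 <1
  x=-4.149: |R|=0.23236 <1
  x=-4.009: |R|=0.14802 <1
  x=-2.150: |R|=0.24201 <1
  x=-5.567: |R|=1.52061 >1
  x=-5.510: |R|=1.45359 >1
  x=-5.155: |R|=1.06490 >1
So |R|<1 on (-5.0909, 0).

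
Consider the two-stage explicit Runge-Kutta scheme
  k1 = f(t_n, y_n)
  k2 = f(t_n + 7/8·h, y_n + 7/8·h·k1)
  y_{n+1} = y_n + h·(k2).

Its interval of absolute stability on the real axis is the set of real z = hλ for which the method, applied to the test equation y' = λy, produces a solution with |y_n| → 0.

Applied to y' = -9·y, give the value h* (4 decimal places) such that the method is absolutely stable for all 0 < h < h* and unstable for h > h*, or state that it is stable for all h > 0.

(-1.1429,0); λ=-9 ⇒ h* = (8/7)/9 = 0.1270.

Test eqn y'=λy, z=hλ:
  k1=λy_n ⇒ h·k1=z·y_n;  k2=λ(1+7/8z)y_n ⇒ h·k2=z(1+7/8z)y_n
  y_{n+1}/y_n = 1 + z(1+7/8z) = 1 + z + 7/8z²
  Hence R(z) = 1 + z + 7/8z².

Solve |R(x)|<1 on ℝ⁻.
x=-1.44: |R|=1.3744
R=1: x+7/8x²=0 ⇒ x=−8/7=-1.1429; min R=1−1/(4·7/8)=0.7143>−1
Confirm numerically:
  x=-0.945: |R|=0.83640 <1
  x=-0.836: |R|=0.77553 <1
  x=-0.637: |R|=0.71805 <1
  x=-0.600: |R|=0.71500 <1
  x=-1.655: |R|=1.74165 >1
  x=-1.245: |R|=1.11127 >1
So |R|<1 on (-1.1429, 0).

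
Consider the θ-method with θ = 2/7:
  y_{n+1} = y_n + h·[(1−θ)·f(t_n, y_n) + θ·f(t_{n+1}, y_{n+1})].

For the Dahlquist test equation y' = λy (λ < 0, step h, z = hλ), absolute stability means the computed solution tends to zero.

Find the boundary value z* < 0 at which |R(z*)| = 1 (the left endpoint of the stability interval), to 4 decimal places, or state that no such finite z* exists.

left endpoint -4.6667.

On y'=λy, z=hλ:
  y_{n+1} = y_n + z·[5/7·y_n + 2/7·y_{n+1}] ⇒ (1 − 2/7z)y_{n+1} = (1 + 5/7z)y_n
  ⇒ R(z) = (1 + 5/7z)/(1 − 2/7z).

Need |R(x)|<1, x<0.
x=-0.69: |R|=0.4236
R=−1: 1+5/7x = −1+2/7x ⇒ -3/7x=2 ⇒ x=2/(-3/7)=-4.6667
Confirm numerically:
  x=-4.265: |R|=0.92241 <1
  x=-2.743: |R|=0.53780 <1
  x=-2.103: |R|=0.31367 <1
  x=-5.255: |R|=1.10080 >1
  x=-5.154: |R|=1.08447 >1
  x=-4.923: |R|=1.04565 >1
Stable set (-4.6667, 0).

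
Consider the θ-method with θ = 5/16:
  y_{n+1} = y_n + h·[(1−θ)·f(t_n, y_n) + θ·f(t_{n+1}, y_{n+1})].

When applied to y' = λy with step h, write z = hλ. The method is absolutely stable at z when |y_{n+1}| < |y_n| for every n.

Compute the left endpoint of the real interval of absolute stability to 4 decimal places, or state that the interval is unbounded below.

Test eqn y'=λy, z=hλ:
  y_{n+1} = y_n + z·[11/16·y_n + 5/16·y_{n+1}] ⇒ (1 − 5/16z)y_{n+1} = (1 + 11/16z)y_n
  ⇒ R(z) = (1 + 11/16z)/(1 − 5/16z).

Need |R(x)|<1, x<0.
x=-1.8: |R|=0.1520
R=−1: 1+11/16x = −1+5/16x ⇒ -3/8x=2 ⇒ x=2/(-3/8)=-5.3333
Confirm numerically:
  x=-4.645: |R|=0.89471 <1
  x=-3.485: |R|=0.66821 <1
  x=-2.396: |R|=0.37012 <1
  x=-2.212: |R|=0.30791 <1
  x=-5.832: |R|=1.06625 >1
  x=-5.771: |R|=1.05854 >1
  x=-5.731: |R|=1.05343 >1
Stable set (-5.3333, 0).

left endpoint -5.3333.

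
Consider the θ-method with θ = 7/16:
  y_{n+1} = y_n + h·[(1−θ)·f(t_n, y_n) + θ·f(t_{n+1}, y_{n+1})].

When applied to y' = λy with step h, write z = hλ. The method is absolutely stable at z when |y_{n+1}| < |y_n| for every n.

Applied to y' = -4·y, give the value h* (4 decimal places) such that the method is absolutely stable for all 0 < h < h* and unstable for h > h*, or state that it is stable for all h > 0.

Test eqn y'=λy, z=hλ:
  y_{n+1} = y_n + z·[9/16·y_n + 7/16·y_{n+1}] ⇒ (1 − 7/16z)y_{n+1} = (1 + 9/16z)y_n
  Hence R(z) = (1 + 9/16z)/(1 − 7/16z).

Find x<0 with |R(x)|<1.
x=-1.58: |R|=0.0658
R=−1: 1+9/16x = −1+7/16x ⇒ -1/8x=2 ⇒ x=2/(-1/8)=-16.0000
Confirm numerically:
  x=-13.227: |R|=0.94893 <1
  x=-12.812: |R|=0.93967 <1
  x=-11.627: |R|=0.91020 <1
  x=-16.199: |R|=1.00308 >1
  x=-16.167: |R|=1.00259 >1
Interval (-16.0000, 0).

(-16.0000,0); λ=-4 ⇒ h* = (16)/4 = 4.0000.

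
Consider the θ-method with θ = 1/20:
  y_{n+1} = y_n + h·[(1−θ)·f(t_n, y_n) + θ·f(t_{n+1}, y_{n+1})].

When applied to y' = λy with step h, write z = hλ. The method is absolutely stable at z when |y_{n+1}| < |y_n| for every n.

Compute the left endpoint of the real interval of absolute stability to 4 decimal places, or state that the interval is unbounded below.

With y'=λy (z=hλ):
  y_{n+1} = y_n + z·[19/20·y_n + 1/20·y_{n+1}] ⇒ (1 − 1/20z)y_{n+1} = (1 + 19/20z)y_n
  R(z) = (1 + 19/20z)/(1 − 1/20z).

Find x<0 with |R(x)|<1.
x=-1.75: |R|=0.6092
R=−1: 1+19/20x = −1+1/20x ⇒ -9/10x=2 ⇒ x=2/(-9/10)=-2.2222
Confirm numerically:
  x=-1.699: |R|=0.56597 <1
  x=-1.638: |R|=0.51400 <1
  x=-1.297: |R|=0.21801 <1
  x=-2.590: |R|=1.29305 >1
  x=-2.472: |R|=1.20007 >1
So |R|<1 on (-2.2222, 0).

z* = -2.2222.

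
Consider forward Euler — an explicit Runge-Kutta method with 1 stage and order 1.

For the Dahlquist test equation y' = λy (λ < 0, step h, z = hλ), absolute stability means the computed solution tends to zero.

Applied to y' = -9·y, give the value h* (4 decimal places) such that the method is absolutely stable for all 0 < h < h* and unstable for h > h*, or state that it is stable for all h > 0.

(-2.0000,0); λ=-9 ⇒ h* = 0.2222.

Test eqn y'=λy, z=hλ:
  order 1, 1-stage ⇒ R(z)=1+z
  (e.g. R(-1.46)=-0.46000, |R|=0.46000)

Boundary: |R(x)|=1, x<0.
x=-1.46: |R|=0.4600
|R(-1.3)|=0.3000 |R(-0.91)|=0.0900 |R(-0.83)|=0.1700
Bisect:
  x_lo=-2.4321 |R|=1.4321  x_hi=-0.2629 |R|=0.7371
  mid=-1.34753 |R|=0.34753 →hi
  mid=-1.88984 |R|=0.88984 →hi
  mid=-2.16099 |R|=1.16099 →lo
  mid=-2.02542 |R|=1.02542 →lo
  mid=-1.95763 |R|=0.95763 →hi
  mid=-1.99152 |R|=0.99152 →hi
  mid=-2.00847 |R|=1.00847 →lo
  mid=-2.00000 |R|=1.00000 →hi
  ...
  [-2.00013,-2.00000] ⇒ x*=-2.0000
Stable set (-2.0000, 0).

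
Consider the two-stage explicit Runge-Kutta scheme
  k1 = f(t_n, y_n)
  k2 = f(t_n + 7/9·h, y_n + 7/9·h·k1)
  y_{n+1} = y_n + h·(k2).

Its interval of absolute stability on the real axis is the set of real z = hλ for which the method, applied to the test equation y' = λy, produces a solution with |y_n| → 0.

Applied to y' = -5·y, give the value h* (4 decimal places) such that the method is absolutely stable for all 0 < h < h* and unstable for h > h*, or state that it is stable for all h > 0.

(-1.2857,0); λ=-5 ⇒ h* = (9/7)/5 = 0.2571.

On y'=λy, z=hλ:
  k1=λy_n ⇒ h·k1=z·y_n;  k2=λ(1+7/9z)y_n ⇒ h·k2=z(1+7/9z)y_n
  y_{n+1}/y_n = 1 + z(1+7/9z) = 1 + z + 7/9z²
  R(z) = 1 + z + 7/9z².

Solve |R(x)|<1 on ℝ⁻.
x=-1.1: |R|=0.8411
R=1: x+7/9x²=0 ⇒ x=−9/7=-1.2857; min R=1−1/(4·7/9)=0.6786>−1
Confirm numerically:
  x=-1.130: |R|=0.86314 <1
  x=-0.725: |R|=0.68382 <1
  x=-0.705: |R|=0.68158 <1
  x=-1.436: |R|=1.16785 >1
  x=-1.392: |R|=1.11507 >1
  x=-1.390: |R|=1.11274 >1
So |R|<1 on (-1.2857, 0).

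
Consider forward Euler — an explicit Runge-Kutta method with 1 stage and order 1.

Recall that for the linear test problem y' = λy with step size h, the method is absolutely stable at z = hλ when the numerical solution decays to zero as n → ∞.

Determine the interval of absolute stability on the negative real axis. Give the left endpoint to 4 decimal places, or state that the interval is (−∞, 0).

Set f=λy, z=hλ:
  order 1, 1-stage ⇒ R(z)=1+z
  (e.g. R(-1.31)=-0.31000, |R|=0.31000)

Find x<0 with |R(x)|<1.
x=-1.31: |R|=0.3100
|R(-2.37)|=1.3700 |R(-1.81)|=0.8100 |R(-1.28)|=0.2800
Bisect:
  x_lo=-2.6963 |R|=1.6963  x_hi=-0.2149 |R|=0.7851
  mid=-1.45561 |R|=0.45561 →hi
  mid=-2.07597 |R|=1.07597 →lo
  mid=-1.76579 |R|=0.76579 →hi
  mid=-1.92088 |R|=0.92088 →hi
  mid=-1.99843 |R|=0.99843 →hi
  mid=-2.03720 |R|=1.03720 →lo
  mid=-2.01782 |R|=1.01782 →lo
  ...
  [-2.00010,-1.99994] ⇒ x*=-2.0000
So |R|<1 on (-2.0000, 0).

z∈(-2.0000,0).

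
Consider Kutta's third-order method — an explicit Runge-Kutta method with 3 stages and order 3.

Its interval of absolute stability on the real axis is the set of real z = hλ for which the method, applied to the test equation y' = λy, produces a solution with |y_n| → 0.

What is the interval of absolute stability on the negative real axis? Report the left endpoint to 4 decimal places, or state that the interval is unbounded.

Test eqn y'=λy, z=hλ:
  order 3, 3-stage ⇒ R(z)=1+z+z^2/2+z^3/6
  (e.g. R(-1.64)=-0.03036, |R|=0.03036)

Find x<0 with |R(x)|<1.
x=-1.64: |R|=0.0304
|R(-2.48)|=0.9470 |R(-2.42)|=0.8539 |R(-1.67)|=0.0518
Bisect:
  x_lo=-3.3495 |R|=3.0029  x_hi=-0.3083 |R|=0.7344
  mid=-1.82886 |R|=0.17600 →hi
  mid=-2.58917 |R|=1.13014 →lo
  mid=-2.20902 |R|=0.56571 →hi
  mid=-2.39909 |R|=0.82266 →hi
  mid=-2.49413 |R|=0.96965 →hi
  mid=-2.54165 |R|=1.04816 →lo
  mid=-2.51789 |R|=1.00848 →lo
  mid=-2.50601 |R|=0.98896 →hi
  mid=-2.51195 |R|=0.99869 →hi
  ...
  [-2.51288,-2.51269] ⇒ x*=-2.5127
Stable set (-2.5127, 0).

(-2.5127, 0).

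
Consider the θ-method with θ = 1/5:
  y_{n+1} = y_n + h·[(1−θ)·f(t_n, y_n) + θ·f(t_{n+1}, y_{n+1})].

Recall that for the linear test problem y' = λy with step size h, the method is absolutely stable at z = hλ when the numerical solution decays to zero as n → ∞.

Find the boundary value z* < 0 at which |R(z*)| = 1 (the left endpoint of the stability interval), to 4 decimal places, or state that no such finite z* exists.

On y'=λy, z=hλ:
  y_{n+1} = y_n + z·[4/5·y_n + 1/5·y_{n+1}] ⇒ (1 − 1/5z)y_{n+1} = (1 + 4/5z)y_n
  R(z) = (1 + 4/5z)/(1 − 1/5z).

Find x<0 with |R(x)|<1.
x=-0.73: |R|=0.3630
R=−1: 1+4/5x = −1+1/5x ⇒ -3/5x=2 ⇒ x=2/(-3/5)=-3.3333
Confirm numerically:
  x=-2.800: |R|=0.79487 <1
  x=-1.954: |R|=0.40495 <1
  x=-1.899: |R|=0.37629 <1
  x=-1.475: |R|=0.13900 <1
  x=-3.830: |R|=1.16874 >1
  x=-3.712: |R|=1.13039 >1
Interval (-3.3333, 0).

z* = -3.3333.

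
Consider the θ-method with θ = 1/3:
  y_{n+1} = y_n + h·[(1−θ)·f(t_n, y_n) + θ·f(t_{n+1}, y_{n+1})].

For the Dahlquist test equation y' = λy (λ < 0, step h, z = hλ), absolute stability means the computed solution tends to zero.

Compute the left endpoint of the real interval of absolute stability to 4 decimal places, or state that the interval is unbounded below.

z* = -6.0000.

Test eqn y'=λy, z=hλ:
  y_{n+1} = y_n + z·[2/3·y_n + 1/3·y_{n+1}] ⇒ (1 − 1/3z)y_{n+1} = (1 + 2/3z)y_n
  R(z) = (1 + 2/3z)/(1 − 1/3z).

Boundary: |R(x)|=1, x<0.
x=-0.41: |R|=0.6393
R=−1: 1+2/3x = −1+1/3x ⇒ -1/3x=2 ⇒ x=2/(-1/3)=-6.0000
Confirm numerically:
  x=-5.977: |R|=0.99744 <1
  x=-5.181: |R|=0.89989 <1
  x=-5.055: |R|=0.88268 <1
  x=-6.133: |R|=1.01456 >1
  x=-6.094: |R|=1.01034 >1
Interval (-6.0000, 0).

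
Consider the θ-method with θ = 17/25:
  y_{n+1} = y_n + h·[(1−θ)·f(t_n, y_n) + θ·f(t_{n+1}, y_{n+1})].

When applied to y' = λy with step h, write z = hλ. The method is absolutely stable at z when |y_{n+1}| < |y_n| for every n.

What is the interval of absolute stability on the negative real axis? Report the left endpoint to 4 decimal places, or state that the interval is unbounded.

(−∞, 0) — no finite endpoint.

On y'=λy, z=hλ:
  y_{n+1} = y_n + z·[8/25·y_n + 17/25·y_{n+1}] ⇒ (1 − 17/25z)y_{n+1} = (1 + 8/25z)y_n
  ⇒ R(z) = (1 + 8/25z)/(1 − 17/25z).

Boundary: |R(x)|=1, x<0.
x=-1.27: |R|=0.3185
x=-2: |R|=0.1525
x=-10: |R|=0.2821
x=-100: |R|=0.4493
θ=17/25≥1/2 ⇒ |1+8/25x|<|1−17/25x| ∀x<0 ⇒ unbounded interval.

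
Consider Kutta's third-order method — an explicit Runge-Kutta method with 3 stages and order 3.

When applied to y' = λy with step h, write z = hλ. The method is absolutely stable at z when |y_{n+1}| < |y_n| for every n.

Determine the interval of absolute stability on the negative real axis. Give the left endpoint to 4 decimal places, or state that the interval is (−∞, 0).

(-2.5127, 0).

Set f=λy, z=hλ:
  order 3, 3-stage ⇒ R(z)=1+z+z^2/2+z^3/6
  (e.g. R(-1.36)=0.14556, |R|=0.14556)

Need |R(x)|<1, x<0.
x=-1.36: |R|=0.1456
|R(-2.83)|=1.6031 |R(-1.67)|=0.0518 |R(-0.75)|=0.4609
Bisect:
  x_lo=-2.8459 |R|=1.6378  x_hi=-0.3775 |R|=0.6848
  mid=-1.61168 |R|=0.01065 →hi
  mid=-2.22876 |R|=0.59026 →hi
  mid=-2.53731 |R|=1.04084 →lo
  mid=-2.38304 |R|=0.79909 →hi
  mid=-2.46017 |R|=0.91563 →hi
  mid=-2.49874 |R|=0.97712 →hi
  mid=-2.51802 |R|=1.00870 →lo
  mid=-2.50838 |R|=0.99284 →hi
  mid=-2.51320 |R|=1.00075 →lo
  ...
  [-2.51275,-2.51260] ⇒ x*=-2.5127
Interval (-2.5127, 0).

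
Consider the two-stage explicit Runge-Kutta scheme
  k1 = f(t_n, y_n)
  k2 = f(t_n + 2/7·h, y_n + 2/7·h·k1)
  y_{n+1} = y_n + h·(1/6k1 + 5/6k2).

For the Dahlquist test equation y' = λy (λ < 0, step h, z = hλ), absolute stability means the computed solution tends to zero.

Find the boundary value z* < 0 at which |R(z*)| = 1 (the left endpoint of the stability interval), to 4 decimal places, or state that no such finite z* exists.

left endpoint -4.2000.

Test eqn y'=λy, z=hλ:
  k1=λy_n ⇒ h·k1=z·y_n;  k2=λ(1+2/7z)y_n ⇒ h·k2=z(1+2/7z)y_n
  y_{n+1}/y_n = 1 + 1/6z + 5/6z(1+2/7z) = 1 + z + 5/21z²
  Hence R(z) = 1 + z + 5/21z².

Need |R(x)|<1, x<0.
x=-0.31: |R|=0.7129
R=1: x+5/21x²=0 ⇒ x=−21/5=-4.2000; min R=1−1/(4·5/21)=-0.0500>−1
Confirm numerically:
  x=-3.919: |R|=0.73780 <1
  x=-3.393: |R|=0.34806 <1
  x=-3.216: |R|=0.24654 <1
  x=-4.677: |R|=1.53117 >1
  x=-4.582: |R|=1.41674 >1
  x=-4.541: |R|=1.36869 >1
Interval (-4.2000, 0).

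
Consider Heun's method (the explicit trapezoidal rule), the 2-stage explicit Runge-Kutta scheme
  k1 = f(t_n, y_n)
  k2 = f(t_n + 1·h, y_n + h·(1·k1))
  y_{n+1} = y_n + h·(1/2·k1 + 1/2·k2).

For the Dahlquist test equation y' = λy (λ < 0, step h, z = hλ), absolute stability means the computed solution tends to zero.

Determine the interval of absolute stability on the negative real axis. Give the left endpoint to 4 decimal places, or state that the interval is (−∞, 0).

With y'=λy (z=hλ):
  order 2, 2-stage ⇒ R(z)=1+z+z^2/2
  (e.g. R(-0.95)=0.50125, |R|=0.50125)

Boundary: |R(x)|=1, x<0.
x=-0.95: |R|=0.5012
|R(-2.14)|=1.1498 |R(-1.5)|=0.6250 |R(-1.31)|=0.5481
Bisect:
  x_lo=-2.3063 |R|=1.3532  x_hi=-0.2921 |R|=0.7505
  mid=-1.29922 |R|=0.54477 →hi
  mid=-1.80277 |R|=0.82222 →hi
  mid=-2.05454 |R|=1.05602 →lo
  mid=-1.92865 |R|=0.93120 →hi
  mid=-1.99159 |R|=0.99163 →hi
  mid=-2.02307 |R|=1.02333 →lo
  mid=-2.00733 |R|=1.00736 →lo
  ...
  [-2.00008,-1.99995] ⇒ x*=-2.0000
Interval (-2.0000, 0).

(-2.0000, 0).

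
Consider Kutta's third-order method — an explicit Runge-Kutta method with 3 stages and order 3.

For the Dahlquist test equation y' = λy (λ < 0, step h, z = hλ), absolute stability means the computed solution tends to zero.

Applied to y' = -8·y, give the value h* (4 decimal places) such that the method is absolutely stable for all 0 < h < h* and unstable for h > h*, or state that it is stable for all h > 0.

On y'=λy, z=hλ:
  order 3, 3-stage ⇒ R(z)=1+z+z^2/2+z^3/6
  (e.g. R(-1.28)=0.18967, |R|=0.18967)

Find x<0 with |R(x)|<1.
x=-1.28: |R|=0.1897
|R(-2.71)|=1.3550 |R(-1.53)|=0.0435 |R(-1.16)|=0.2527
Bisect:
  x_lo=-3.0165 |R|=2.0415  x_hi=-0.3878 |R|=0.6777
  mid=-1.70213 |R|=0.07542 →hi
  mid=-2.35931 |R|=0.76492 →hi
  mid=-2.68789 |R|=1.31208 →lo
  mid=-2.52360 |R|=1.01794 →lo
  mid=-2.44145 |R|=0.88657 →hi
  mid=-2.48253 |R|=0.95100 →hi
  mid=-2.50306 |R|=0.98415 →hi
  ...
  [-2.51285,-2.51269] ⇒ x*=-2.5127
Stable set (-2.5127, 0).

(-2.5127,0); λ=-8 ⇒ h* = 0.3141.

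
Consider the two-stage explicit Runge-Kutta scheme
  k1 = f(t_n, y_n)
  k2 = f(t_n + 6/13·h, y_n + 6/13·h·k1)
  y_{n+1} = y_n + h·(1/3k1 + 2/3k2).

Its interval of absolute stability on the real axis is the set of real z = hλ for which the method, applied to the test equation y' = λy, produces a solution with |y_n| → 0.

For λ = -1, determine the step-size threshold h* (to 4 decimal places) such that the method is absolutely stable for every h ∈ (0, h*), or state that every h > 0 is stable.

(-3.2500,0); λ=-1 ⇒ h* = (13/4)/1 = 3.2500.

With y'=λy (z=hλ):
  k1=λy_n ⇒ h·k1=z·y_n;  k2=λ(1+6/13z)y_n ⇒ h·k2=z(1+6/13z)y_n
  y_{n+1}/y_n = 1 + 1/3z + 2/3z(1+6/13z) = 1 + z + 4/13z²
  R(z) = 1 + z + 4/13z².

Solve |R(x)|<1 on ℝ⁻.
x=-1.18: |R|=0.2484
R=1: x+4/13x²=0 ⇒ x=−13/4=-3.2500; min R=1−1/(4·4/13)=0.1875>−1
Confirm numerically:
  x=-2.356: |R|=0.35192 <1
  x=-1.839: |R|=0.20159 <1
  x=-1.478: |R|=0.19415 <1
  x=-3.812: |R|=1.65918 >1
  x=-3.416: |R|=1.17448 >1
  x=-3.326: |R|=1.07778 >1
Stable set (-3.2500, 0).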